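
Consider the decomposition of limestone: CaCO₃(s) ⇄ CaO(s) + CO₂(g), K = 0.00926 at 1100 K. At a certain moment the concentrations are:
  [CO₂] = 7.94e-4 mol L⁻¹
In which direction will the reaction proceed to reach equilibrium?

(CaCO₃, CaO are pure solids — omitted from Q.)
Q = [CO₂] = 7.94e-4
Q = 7.94e-4 < K = 0.00926, so the forward reaction proceeds.

forward (toward products)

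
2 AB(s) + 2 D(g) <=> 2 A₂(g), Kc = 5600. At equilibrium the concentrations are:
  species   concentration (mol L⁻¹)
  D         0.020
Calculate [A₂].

[A₂] = 1.5 mol L⁻¹

(AB is a pure solid — omitted from Kc.)
At equilibrium, Kc = [A₂]² / [D]² = 5600.
([A₂])² / (0.020)² = 5600
[A₂]² = 2.24 ⇒ [A₂] = 1.5 mol L⁻¹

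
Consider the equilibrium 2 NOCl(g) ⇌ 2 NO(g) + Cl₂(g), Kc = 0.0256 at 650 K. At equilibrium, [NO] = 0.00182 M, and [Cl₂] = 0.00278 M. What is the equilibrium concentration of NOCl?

At equilibrium, Kc = [NO]²·[Cl₂] / [NOCl]² = 0.0256.
(0.00182)²·(0.00278) / ([NOCl])² = 0.0256
[NOCl]² = 3.60×10⁻⁷ ⇒ [NOCl] = 6.00×10⁻⁴ M

[NOCl] = 6.00×10⁻⁴ M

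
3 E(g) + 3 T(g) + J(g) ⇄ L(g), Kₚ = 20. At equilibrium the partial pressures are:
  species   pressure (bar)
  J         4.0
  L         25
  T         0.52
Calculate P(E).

P(E) = 1.3 bar

At equilibrium, Kₚ = P(L) / (P(E)³·P(T)³·P(J)) = 20.
(25) / ((P(E))³·(0.52)³·(4.0)) = 20
P(E)³ = 2.22 ⇒ P(E) = 1.3 bar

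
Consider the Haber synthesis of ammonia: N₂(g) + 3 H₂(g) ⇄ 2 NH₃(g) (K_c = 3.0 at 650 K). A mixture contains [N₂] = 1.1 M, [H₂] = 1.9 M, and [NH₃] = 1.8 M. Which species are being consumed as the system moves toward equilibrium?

N₂, H₂ (reactants)

Q_c = [NH₃]² / ([N₂]·[H₂]³) = (1.8)² / ((1.1)·(1.9)³) = 0.43
Q_c = 0.43 < K_c = 3.0: net forward reaction.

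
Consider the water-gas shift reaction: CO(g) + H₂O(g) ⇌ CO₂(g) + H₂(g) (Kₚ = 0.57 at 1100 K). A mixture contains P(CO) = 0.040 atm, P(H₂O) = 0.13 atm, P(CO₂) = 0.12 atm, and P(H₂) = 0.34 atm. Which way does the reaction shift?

Qₚ = P(CO₂)·P(H₂) / (P(CO)·P(H₂O)) = (0.12)·(0.34) / ((0.040)·(0.13)) = 7.8
Qₚ = 7.8 > Kₚ = 0.57, so the reverse reaction proceeds.

reverse (toward reactants)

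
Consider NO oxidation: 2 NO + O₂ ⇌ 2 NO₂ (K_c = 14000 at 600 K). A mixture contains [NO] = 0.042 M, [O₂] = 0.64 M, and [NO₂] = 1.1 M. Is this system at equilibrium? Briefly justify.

Q_c = [NO₂]² / ([NO]²·[O₂]) = (1.1)² / ((0.042)²·(0.64)) = 1100
Q_c = 1100 < K_c = 14000: net forward reaction.

no; Q < K, reaction proceeds forward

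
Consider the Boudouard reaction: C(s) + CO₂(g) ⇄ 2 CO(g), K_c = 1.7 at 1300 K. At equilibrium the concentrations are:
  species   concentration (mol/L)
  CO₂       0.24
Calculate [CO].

[CO] = 0.64 mol/L

(C is a pure solid — omitted from K_c.)
At equilibrium, K_c = [CO]² / [CO₂] = 1.7.
([CO])² / (0.24) = 1.7
[CO]² = 0.408 ⇒ [CO] = 0.64 mol/L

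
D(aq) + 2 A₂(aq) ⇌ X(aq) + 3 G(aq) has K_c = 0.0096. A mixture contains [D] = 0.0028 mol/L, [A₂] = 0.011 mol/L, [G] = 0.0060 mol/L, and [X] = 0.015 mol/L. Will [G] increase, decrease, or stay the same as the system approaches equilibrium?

Q_c = [X]·[G]³ / ([D]·[A₂]²) = (0.015)·(0.0060)³ / ((0.0028)·(0.011)²) = 0.0096
Q_c = 0.0096 = K_c; the system is at equilibrium.

stay the same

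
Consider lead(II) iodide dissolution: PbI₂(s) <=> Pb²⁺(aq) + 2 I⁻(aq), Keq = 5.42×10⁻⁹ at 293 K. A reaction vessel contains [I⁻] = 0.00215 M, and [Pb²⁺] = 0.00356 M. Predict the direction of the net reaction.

(PbI₂ is a pure solid — omitted from Q.)
Q = [Pb²⁺]·[I⁻]² = (0.00356)·(0.00215)² = 1.65×10⁻⁸
Q = 1.65×10⁻⁸ > Keq = 5.42×10⁻⁹, so the reverse reaction proceeds.

to the left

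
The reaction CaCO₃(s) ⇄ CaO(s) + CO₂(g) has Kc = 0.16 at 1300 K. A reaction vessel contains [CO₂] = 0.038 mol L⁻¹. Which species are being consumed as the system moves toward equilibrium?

(CaCO₃, CaO are pure solids — omitted from Qc.)
Qc = [CO₂] = 0.038
Qc = 0.038 < Kc = 0.16: net forward reaction.

CaCO₃ (reactants)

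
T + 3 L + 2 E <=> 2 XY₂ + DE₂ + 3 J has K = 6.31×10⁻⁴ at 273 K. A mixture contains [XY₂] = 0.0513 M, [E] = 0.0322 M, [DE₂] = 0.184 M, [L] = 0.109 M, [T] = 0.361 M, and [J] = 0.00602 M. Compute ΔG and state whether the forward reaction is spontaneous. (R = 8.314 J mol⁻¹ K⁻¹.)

ΔG = -2.41 kJ/mol; the forward reaction is spontaneous

Q = [XY₂]²·[DE₂]·[J]³ / ([T]·[L]³·[E]²) = (0.0513)²·(0.184)·(0.00602)³ / ((0.361)·(0.109)³·(0.0322)²) = 2.18×10⁻⁴
ΔG = RT ln(Q/K) = (8.314 J mol⁻¹ K⁻¹)(273 K) × ln(2.18×10⁻⁴/6.31×10⁻⁴)
   = (2.270 kJ/mol)(-1.063) = -2.41 kJ/mol
ΔG < 0, so the forward reaction is spontaneous (proceeds forward).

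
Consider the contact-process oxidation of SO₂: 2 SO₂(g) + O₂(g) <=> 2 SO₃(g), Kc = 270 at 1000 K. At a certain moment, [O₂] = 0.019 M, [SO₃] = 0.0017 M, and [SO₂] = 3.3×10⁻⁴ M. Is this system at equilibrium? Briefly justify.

Qc = [SO₃]² / ([SO₂]²·[O₂]) = (0.0017)² / ((3.3×10⁻⁴)²·(0.019)) = 1400
Qc = 1400 > Kc = 270: net reverse reaction.

no; Q > K, reaction proceeds in reverse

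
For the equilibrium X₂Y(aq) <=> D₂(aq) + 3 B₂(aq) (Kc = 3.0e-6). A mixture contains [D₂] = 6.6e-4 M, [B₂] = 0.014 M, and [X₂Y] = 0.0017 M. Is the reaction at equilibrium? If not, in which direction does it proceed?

Qc = [D₂]·[B₂]³ / [X₂Y] = (6.6e-4)·(0.014)³ / (0.0017) = 1.1e-6
Qc = 1.1e-6 < Kc = 3.0e-6, so the forward reaction proceeds.

in the forward direction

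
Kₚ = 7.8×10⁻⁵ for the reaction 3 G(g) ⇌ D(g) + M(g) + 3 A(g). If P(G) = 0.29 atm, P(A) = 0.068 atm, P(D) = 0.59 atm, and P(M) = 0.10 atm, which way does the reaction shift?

to the left

Qₚ = P(D)·P(M)·P(A)³ / P(G)³ = (0.59)·(0.10)·(0.068)³ / (0.29)³ = 7.6×10⁻⁴
Qₚ = 7.6×10⁻⁴ > Kₚ = 7.8×10⁻⁵, so the reverse reaction proceeds.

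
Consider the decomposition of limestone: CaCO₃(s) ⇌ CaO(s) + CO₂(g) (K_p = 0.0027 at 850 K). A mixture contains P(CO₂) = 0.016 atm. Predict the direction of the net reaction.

to the left

(CaCO₃, CaO are pure solids — omitted from Q_p.)
Q_p = P(CO₂) = 0.016
Q_p = 0.016 > K_p = 0.0027, so the reverse reaction proceeds.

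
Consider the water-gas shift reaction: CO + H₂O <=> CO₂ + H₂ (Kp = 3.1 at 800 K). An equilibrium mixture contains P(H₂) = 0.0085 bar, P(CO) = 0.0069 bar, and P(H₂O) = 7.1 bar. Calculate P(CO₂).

At equilibrium, Kp = P(CO₂)·P(H₂) / (P(CO)·P(H₂O)) = 3.1.
(P(CO₂))·(0.0085) / ((0.0069)·(7.1)) = 3.1
P(CO₂) = 17.9 = 18 bar

P(CO₂) = 18 bar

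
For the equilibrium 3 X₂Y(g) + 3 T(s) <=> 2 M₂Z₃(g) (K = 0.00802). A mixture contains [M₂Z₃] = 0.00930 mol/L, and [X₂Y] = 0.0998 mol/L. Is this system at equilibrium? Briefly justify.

no; Q > K, reaction proceeds in reverse

(T is a pure solid — omitted from Q.)
Q = [M₂Z₃]² / [X₂Y]³ = (0.00930)² / (0.0998)³ = 0.0870
Q = 0.0870 > K = 0.00802: net reverse reaction.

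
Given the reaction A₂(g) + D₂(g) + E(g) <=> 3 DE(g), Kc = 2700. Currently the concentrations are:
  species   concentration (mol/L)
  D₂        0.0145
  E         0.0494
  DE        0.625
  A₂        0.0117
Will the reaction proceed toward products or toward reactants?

reverse (toward reactants)

Qc = [DE]³ / ([A₂]·[D₂]·[E]) = (0.625)³ / ((0.0117)·(0.0145)·(0.0494)) = 29100
Qc = 29100 > Kc = 2700, so the reverse reaction proceeds.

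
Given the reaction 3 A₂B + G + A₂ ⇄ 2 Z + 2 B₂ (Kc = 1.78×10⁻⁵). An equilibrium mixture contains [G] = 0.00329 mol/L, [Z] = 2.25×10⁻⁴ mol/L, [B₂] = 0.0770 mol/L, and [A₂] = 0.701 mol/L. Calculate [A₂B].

At equilibrium, Kc = [Z]²·[B₂]² / ([A₂B]³·[G]·[A₂]) = 1.78×10⁻⁵.
(2.25×10⁻⁴)²·(0.0770)² / (([A₂B])³·(0.00329)·(0.701)) = 1.78×10⁻⁵
[A₂B]³ = 0.00731 ⇒ [A₂B] = 0.194 mol/L

[A₂B] = 0.194 mol/L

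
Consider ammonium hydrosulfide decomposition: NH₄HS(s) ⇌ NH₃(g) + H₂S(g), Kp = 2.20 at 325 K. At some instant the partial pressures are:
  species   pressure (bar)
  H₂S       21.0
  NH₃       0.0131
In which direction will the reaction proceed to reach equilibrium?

(NH₄HS is a pure solid — omitted from Qp.)
Qp = P(NH₃)·P(H₂S) = (0.0131)·(21.0) = 0.275
Qp = 0.275 < Kp = 2.20, so the forward reaction proceeds.

in the forward direction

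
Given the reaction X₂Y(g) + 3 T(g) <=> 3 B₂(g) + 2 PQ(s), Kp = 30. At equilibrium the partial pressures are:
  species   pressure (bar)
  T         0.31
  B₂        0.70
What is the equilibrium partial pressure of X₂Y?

P(X₂Y) = 0.38 bar

(PQ is a pure solid — omitted from Kp.)
At equilibrium, Kp = P(B₂)³ / (P(X₂Y)·P(T)³) = 30.
(0.70)³ / ((P(X₂Y))·(0.31)³) = 30
P(X₂Y) = 0.384 = 0.38 bar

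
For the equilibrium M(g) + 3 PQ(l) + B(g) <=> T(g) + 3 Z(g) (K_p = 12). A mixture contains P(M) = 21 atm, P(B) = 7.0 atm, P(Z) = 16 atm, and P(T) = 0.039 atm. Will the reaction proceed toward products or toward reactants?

(PQ is a pure liquid — omitted from Q_p.)
Q_p = P(T)·P(Z)³ / (P(M)·P(B)) = (0.039)·(16)³ / ((21)·(7.0)) = 1.1
Q_p = 1.1 < K_p = 12, so the forward reaction proceeds.

toward products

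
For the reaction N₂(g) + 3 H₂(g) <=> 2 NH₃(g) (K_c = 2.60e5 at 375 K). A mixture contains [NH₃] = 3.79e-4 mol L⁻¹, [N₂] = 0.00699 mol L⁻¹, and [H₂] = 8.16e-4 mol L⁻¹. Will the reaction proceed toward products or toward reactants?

forward (toward products)

Q_c = [NH₃]² / ([N₂]·[H₂]³) = (3.79e-4)² / ((0.00699)·(8.16e-4)³) = 37800
Q_c = 37800 < K_c = 2.60e5, so the forward reaction proceeds.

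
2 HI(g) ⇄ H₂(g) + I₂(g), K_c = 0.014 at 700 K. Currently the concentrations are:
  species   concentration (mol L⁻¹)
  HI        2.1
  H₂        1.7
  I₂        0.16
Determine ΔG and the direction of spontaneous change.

ΔG = 8.63 kJ/mol; the forward reaction is non-spontaneous

Q_c = [H₂]·[I₂] / [HI]² = (1.7)·(0.16) / (2.1)² = 0.0617
ΔG = RT ln(Q_c/K_c) = (8.314 J mol⁻¹ K⁻¹)(700 K) × ln(0.0617/0.014)
   = (5.820 kJ/mol)(1.483) = 8.63 kJ/mol
ΔG > 0, so the forward reaction is non-spontaneous (proceeds in reverse).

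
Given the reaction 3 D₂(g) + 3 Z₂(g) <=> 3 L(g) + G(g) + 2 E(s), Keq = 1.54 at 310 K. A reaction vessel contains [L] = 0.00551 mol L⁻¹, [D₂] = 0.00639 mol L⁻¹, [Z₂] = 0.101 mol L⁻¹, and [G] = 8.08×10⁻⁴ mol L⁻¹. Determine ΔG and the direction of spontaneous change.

(E is a pure solid — omitted from Q.)
Q = [L]³·[G] / ([D₂]³·[Z₂]³) = (0.00551)³·(8.08×10⁻⁴) / ((0.00639)³·(0.101)³) = 0.503
ΔG = RT ln(Q/Keq) = (8.314 J mol⁻¹ K⁻¹)(310 K) × ln(0.503/1.54)
   = (2.577 kJ/mol)(-1.119) = -2.88 kJ/mol
ΔG < 0, so the forward reaction is spontaneous (proceeds forward).

ΔG = -2.88 kJ/mol; the forward reaction is spontaneous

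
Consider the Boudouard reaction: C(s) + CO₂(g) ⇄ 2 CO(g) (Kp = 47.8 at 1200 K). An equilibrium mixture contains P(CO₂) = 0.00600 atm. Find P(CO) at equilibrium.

(C is a pure solid — omitted from Kp.)
At equilibrium, Kp = P(CO)² / P(CO₂) = 47.8.
(P(CO))² / (0.00600) = 47.8
P(CO)² = 0.287 ⇒ P(CO) = 0.536 atm

P(CO) = 0.536 atm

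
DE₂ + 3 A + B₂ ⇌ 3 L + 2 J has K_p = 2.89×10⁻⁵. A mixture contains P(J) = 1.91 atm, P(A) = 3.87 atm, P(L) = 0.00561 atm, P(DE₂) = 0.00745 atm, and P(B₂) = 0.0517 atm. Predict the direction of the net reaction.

at equilibrium

Q_p = P(L)³·P(J)² / (P(DE₂)·P(A)³·P(B₂)) = (0.00561)³·(1.91)² / ((0.00745)·(3.87)³·(0.0517)) = 2.89×10⁻⁵
Q_p = 2.89×10⁻⁵ = K_p, so the system is already at equilibrium.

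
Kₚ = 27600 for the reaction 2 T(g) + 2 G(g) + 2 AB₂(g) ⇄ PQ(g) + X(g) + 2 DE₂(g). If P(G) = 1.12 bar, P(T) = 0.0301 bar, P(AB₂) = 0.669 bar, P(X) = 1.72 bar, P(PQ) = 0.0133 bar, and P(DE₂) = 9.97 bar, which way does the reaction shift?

Qₚ = P(PQ)·P(X)·P(DE₂)² / (P(T)²·P(G)²·P(AB₂)²) = (0.0133)·(1.72)·(9.97)² / ((0.0301)²·(1.12)²·(0.669)²) = 4470
Qₚ = 4470 < Kₚ = 27600, so the forward reaction proceeds.

to the right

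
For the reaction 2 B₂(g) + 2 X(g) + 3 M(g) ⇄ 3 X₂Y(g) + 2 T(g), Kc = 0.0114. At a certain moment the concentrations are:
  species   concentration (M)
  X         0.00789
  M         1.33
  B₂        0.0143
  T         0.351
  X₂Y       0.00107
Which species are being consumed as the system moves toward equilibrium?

B₂, X, M (reactants)

Qc = [X₂Y]³·[T]² / ([B₂]²·[X]²·[M]³) = (0.00107)³·(0.351)² / ((0.0143)²·(0.00789)²·(1.33)³) = 0.00504
Qc = 0.00504 < Kc = 0.0114: net forward reaction.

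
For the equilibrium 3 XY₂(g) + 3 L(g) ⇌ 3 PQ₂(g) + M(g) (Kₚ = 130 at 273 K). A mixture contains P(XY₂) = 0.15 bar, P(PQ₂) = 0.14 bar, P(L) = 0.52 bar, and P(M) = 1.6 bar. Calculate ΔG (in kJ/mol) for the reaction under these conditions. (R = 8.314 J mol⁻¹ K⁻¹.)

ΔG = -6.00 kJ/mol

Qₚ = P(PQ₂)³·P(M) / (P(XY₂)³·P(L)³) = (0.14)³·(1.6) / ((0.15)³·(0.52)³) = 9.25
ΔG = RT ln(Qₚ/Kₚ) = (8.314 J mol⁻¹ K⁻¹)(273 K) × ln(9.25/130)
   = (2.270 kJ/mol)(-2.643) = -6.00 kJ/mol
ΔG < 0, so the forward reaction is spontaneous (proceeds forward).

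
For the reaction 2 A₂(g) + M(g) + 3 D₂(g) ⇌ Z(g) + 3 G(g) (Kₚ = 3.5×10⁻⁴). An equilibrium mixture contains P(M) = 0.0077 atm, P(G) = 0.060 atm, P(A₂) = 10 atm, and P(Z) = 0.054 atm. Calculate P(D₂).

At equilibrium, Kₚ = P(Z)·P(G)³ / (P(A₂)²·P(M)·P(D₂)³) = 3.5×10⁻⁴.
(0.054)·(0.060)³ / ((10)²·(0.0077)·(P(D₂))³) = 3.5×10⁻⁴
P(D₂)³ = 0.0433 ⇒ P(D₂) = 0.35 atm

P(D₂) = 0.35 atm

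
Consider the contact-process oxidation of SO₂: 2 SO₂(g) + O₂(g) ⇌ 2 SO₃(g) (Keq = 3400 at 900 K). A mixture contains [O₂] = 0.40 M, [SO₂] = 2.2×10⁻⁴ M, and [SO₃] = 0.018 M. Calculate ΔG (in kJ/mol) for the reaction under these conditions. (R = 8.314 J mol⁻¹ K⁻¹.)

ΔG = 11.9 kJ/mol

Q = [SO₃]² / ([SO₂]²·[O₂]) = (0.018)² / ((2.2×10⁻⁴)²·(0.40)) = 16700
ΔG = RT ln(Q/Keq) = (8.314 J mol⁻¹ K⁻¹)(900 K) × ln(16700/3400)
   = (7.483 kJ/mol)(1.592) = 11.9 kJ/mol
ΔG > 0, so the forward reaction is non-spontaneous (proceeds in reverse).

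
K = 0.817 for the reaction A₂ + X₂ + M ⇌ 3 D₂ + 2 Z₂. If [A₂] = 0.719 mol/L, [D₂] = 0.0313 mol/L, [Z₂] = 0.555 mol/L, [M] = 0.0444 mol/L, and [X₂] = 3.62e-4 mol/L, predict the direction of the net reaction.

no net change (already at equilibrium)

Q = [D₂]³·[Z₂]² / ([A₂]·[X₂]·[M]) = (0.0313)³·(0.555)² / ((0.719)·(3.62e-4)·(0.0444)) = 0.817
Q = 0.817 = K, so the system is already at equilibrium.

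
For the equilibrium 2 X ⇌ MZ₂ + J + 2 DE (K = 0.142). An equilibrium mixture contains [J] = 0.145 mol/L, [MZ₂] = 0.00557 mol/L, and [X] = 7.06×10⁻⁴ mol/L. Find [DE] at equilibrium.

[DE] = 0.00936 mol/L

At equilibrium, K = [MZ₂]·[J]·[DE]² / [X]² = 0.142.
(0.00557)·(0.145)·([DE])² / (7.06×10⁻⁴)² = 0.142
[DE]² = 8.76×10⁻⁵ ⇒ [DE] = 0.00936 mol/L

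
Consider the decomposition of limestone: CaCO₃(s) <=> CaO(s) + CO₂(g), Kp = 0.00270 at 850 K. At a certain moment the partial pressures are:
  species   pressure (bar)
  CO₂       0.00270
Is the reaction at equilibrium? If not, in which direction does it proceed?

no net change (already at equilibrium)

(CaCO₃, CaO are pure solids — omitted from Qp.)
Qp = P(CO₂) = 0.00270
Qp = 0.00270 = Kp, so the system is already at equilibrium.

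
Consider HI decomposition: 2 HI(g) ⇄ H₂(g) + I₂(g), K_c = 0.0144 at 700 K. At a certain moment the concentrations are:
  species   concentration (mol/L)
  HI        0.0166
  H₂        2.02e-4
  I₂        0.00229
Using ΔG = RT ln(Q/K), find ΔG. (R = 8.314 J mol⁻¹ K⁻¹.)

ΔG = -12.5 kJ/mol

Q_c = [H₂]·[I₂] / [HI]² = (2.02e-4)·(0.00229) / (0.0166)² = 0.00168
ΔG = RT ln(Q_c/K_c) = (8.314 J mol⁻¹ K⁻¹)(700 K) × ln(0.00168/0.0144)
   = (5.820 kJ/mol)(-2.148) = -12.5 kJ/mol
ΔG < 0, so the forward reaction is spontaneous (proceeds forward).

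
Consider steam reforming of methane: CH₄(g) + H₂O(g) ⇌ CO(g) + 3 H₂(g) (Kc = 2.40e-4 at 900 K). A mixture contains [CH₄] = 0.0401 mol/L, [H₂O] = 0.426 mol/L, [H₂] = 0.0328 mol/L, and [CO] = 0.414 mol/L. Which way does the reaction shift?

Qc = [CO]·[H₂]³ / ([CH₄]·[H₂O]) = (0.414)·(0.0328)³ / ((0.0401)·(0.426)) = 8.55e-4
Qc = 8.55e-4 > Kc = 2.40e-4, so the reverse reaction proceeds.

in the reverse direction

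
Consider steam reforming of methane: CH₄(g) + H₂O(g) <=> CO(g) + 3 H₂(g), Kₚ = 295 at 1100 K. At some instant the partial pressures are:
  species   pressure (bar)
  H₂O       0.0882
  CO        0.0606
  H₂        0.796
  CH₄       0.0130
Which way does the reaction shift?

toward products

Qₚ = P(CO)·P(H₂)³ / (P(CH₄)·P(H₂O)) = (0.0606)·(0.796)³ / ((0.0130)·(0.0882)) = 26.7
Qₚ = 26.7 < Kₚ = 295, so the forward reaction proceeds.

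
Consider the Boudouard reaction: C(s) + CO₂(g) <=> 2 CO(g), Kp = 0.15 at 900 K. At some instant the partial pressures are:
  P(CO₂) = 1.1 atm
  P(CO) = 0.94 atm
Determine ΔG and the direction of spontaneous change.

ΔG = 12.6 kJ/mol; the forward reaction is non-spontaneous

(C is a pure solid — omitted from Qp.)
Qp = P(CO)² / P(CO₂) = (0.94)² / (1.1) = 0.803
ΔG = RT ln(Qp/Kp) = (8.314 J mol⁻¹ K⁻¹)(900 K) × ln(0.803/0.15)
   = (7.483 kJ/mol)(1.678) = 12.6 kJ/mol
ΔG > 0, so the forward reaction is non-spontaneous (proceeds in reverse).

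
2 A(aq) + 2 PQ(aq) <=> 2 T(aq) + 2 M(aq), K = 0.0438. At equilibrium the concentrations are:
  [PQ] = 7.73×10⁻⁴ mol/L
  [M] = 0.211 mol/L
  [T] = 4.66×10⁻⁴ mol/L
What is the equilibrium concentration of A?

[A] = 0.608 mol/L

At equilibrium, K = [T]²·[M]² / ([A]²·[PQ]²) = 0.0438.
(4.66×10⁻⁴)²·(0.211)² / (([A])²·(7.73×10⁻⁴)²) = 0.0438
[A]² = 0.369 ⇒ [A] = 0.608 mol/L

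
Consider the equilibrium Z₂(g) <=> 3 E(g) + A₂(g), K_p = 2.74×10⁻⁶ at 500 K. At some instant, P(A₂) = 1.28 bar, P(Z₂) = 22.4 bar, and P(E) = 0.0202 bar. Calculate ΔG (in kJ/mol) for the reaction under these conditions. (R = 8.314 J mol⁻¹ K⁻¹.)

Q_p = P(E)³·P(A₂) / P(Z₂) = (0.0202)³·(1.28) / (22.4) = 4.71×10⁻⁷
ΔG = RT ln(Q_p/K_p) = (8.314 J mol⁻¹ K⁻¹)(500 K) × ln(4.71×10⁻⁷/2.74×10⁻⁶)
   = (4.157 kJ/mol)(-1.761) = -7.32 kJ/mol
ΔG < 0, so the forward reaction is spontaneous (proceeds forward).

ΔG = -7.32 kJ/mol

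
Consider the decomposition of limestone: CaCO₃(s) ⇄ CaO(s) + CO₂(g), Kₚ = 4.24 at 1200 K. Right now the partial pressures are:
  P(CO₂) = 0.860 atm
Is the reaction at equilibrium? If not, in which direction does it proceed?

(CaCO₃, CaO are pure solids — omitted from Qₚ.)
Qₚ = P(CO₂) = 0.860
Qₚ = 0.860 < Kₚ = 4.24, so the forward reaction proceeds.

to the right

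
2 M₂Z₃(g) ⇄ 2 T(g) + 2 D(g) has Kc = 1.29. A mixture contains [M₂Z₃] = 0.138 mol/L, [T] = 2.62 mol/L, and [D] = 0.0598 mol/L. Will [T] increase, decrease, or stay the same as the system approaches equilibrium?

stay the same

Qc = [T]²·[D]² / [M₂Z₃]² = (2.62)²·(0.0598)² / (0.138)² = 1.29
Qc = 1.29 = Kc; the system is at equilibrium.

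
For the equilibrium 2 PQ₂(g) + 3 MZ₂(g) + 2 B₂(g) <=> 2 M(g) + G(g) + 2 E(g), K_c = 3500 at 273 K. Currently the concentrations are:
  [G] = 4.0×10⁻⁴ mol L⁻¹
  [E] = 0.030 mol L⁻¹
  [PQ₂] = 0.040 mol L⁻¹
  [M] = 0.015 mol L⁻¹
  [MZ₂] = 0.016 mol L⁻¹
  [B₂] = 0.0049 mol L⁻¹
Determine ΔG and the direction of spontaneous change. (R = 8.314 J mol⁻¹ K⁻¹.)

Q_c = [M]²·[G]·[E]² / ([PQ₂]²·[MZ₂]³·[B₂]²) = (0.015)²·(4.0×10⁻⁴)·(0.030)² / ((0.040)²·(0.016)³·(0.0049)²) = 515
ΔG = RT ln(Q_c/K_c) = (8.314 J mol⁻¹ K⁻¹)(273 K) × ln(515/3500)
   = (2.270 kJ/mol)(-1.916) = -4.35 kJ/mol
ΔG < 0, so the forward reaction is spontaneous (proceeds forward).

ΔG = -4.35 kJ/mol; the forward reaction is spontaneous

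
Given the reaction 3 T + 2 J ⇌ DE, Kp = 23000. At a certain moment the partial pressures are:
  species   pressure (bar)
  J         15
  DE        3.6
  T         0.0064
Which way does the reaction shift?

Qp = P(DE) / (P(T)³·P(J)²) = (3.6) / ((0.0064)³·(15)²) = 61000
Qp = 61000 > Kp = 23000, so the reverse reaction proceeds.

in the reverse direction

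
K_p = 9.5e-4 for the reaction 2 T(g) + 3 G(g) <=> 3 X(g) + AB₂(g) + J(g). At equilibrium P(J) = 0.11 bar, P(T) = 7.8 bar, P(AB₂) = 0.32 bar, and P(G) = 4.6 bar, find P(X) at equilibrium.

P(X) = 5.4 bar

At equilibrium, K_p = P(X)³·P(AB₂)·P(J) / (P(T)²·P(G)³) = 9.5e-4.
(P(X))³·(0.32)·(0.11) / ((7.8)²·(4.6)³) = 9.5e-4
P(X)³ = 160 ⇒ P(X) = 5.4 bar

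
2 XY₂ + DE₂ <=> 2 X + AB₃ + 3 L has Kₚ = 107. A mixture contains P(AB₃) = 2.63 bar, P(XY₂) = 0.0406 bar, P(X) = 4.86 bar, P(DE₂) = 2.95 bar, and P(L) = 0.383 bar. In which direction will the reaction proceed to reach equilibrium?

in the reverse direction

Qₚ = P(X)²·P(AB₃)·P(L)³ / (P(XY₂)²·P(DE₂)) = (4.86)²·(2.63)·(0.383)³ / ((0.0406)²·(2.95)) = 718
Qₚ = 718 > Kₚ = 107, so the reverse reaction proceeds.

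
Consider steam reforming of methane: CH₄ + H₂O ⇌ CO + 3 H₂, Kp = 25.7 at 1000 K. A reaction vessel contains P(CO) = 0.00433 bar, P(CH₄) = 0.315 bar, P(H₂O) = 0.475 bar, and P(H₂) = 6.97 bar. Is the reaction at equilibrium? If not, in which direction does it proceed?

Qp = P(CO)·P(H₂)³ / (P(CH₄)·P(H₂O)) = (0.00433)·(6.97)³ / ((0.315)·(0.475)) = 9.80
Qp = 9.80 < Kp = 25.7, so the forward reaction proceeds.

in the forward direction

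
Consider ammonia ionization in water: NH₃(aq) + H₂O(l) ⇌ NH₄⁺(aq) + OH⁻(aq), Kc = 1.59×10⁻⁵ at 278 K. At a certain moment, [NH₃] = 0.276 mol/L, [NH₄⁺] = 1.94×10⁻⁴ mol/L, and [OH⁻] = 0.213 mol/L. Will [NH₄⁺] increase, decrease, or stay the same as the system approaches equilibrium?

(H₂O is a pure liquid — omitted from Qc.)
Qc = [NH₄⁺]·[OH⁻] / [NH₃] = (1.94×10⁻⁴)·(0.213) / (0.276) = 1.50×10⁻⁴
Qc = 1.50×10⁻⁴ > Kc = 1.59×10⁻⁵: net reverse reaction.
NH₄⁺ is a product, so it decreases.

decrease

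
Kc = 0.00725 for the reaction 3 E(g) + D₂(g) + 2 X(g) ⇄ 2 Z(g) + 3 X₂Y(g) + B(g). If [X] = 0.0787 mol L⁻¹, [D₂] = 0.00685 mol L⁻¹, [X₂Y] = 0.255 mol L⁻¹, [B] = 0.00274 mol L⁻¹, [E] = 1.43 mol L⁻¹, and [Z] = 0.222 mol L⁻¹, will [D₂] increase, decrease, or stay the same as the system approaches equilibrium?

increase

Qc = [Z]²·[X₂Y]³·[B] / ([E]³·[D₂]·[X]²) = (0.222)²·(0.255)³·(0.00274) / ((1.43)³·(0.00685)·(0.0787)²) = 0.0180
Qc = 0.0180 > Kc = 0.00725: net reverse reaction.
D₂ is a reactant, so it increases.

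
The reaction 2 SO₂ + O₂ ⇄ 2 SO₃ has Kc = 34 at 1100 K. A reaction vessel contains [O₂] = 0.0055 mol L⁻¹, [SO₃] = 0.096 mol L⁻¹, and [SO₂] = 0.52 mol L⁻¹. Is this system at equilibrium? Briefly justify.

Qc = [SO₃]² / ([SO₂]²·[O₂]) = (0.096)² / ((0.52)²·(0.0055)) = 6.2
Qc = 6.2 < Kc = 34: net forward reaction.

no; Q < K, reaction proceeds forward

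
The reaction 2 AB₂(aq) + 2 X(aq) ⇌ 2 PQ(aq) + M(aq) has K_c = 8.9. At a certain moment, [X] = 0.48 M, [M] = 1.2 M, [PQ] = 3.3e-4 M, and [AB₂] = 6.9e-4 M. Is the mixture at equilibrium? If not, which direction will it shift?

no; Q < K, reaction proceeds forward

Q_c = [PQ]²·[M] / ([AB₂]²·[X]²) = (3.3e-4)²·(1.2) / ((6.9e-4)²·(0.48)²) = 1.2
Q_c = 1.2 < K_c = 8.9: net forward reaction.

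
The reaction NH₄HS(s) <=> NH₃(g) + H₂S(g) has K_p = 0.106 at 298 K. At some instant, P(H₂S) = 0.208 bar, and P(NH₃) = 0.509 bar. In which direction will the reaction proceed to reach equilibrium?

neither direction; the system is at equilibrium

(NH₄HS is a pure solid — omitted from Q_p.)
Q_p = P(NH₃)·P(H₂S) = (0.509)·(0.208) = 0.106
Q_p = 0.106 = K_p, so the system is already at equilibrium.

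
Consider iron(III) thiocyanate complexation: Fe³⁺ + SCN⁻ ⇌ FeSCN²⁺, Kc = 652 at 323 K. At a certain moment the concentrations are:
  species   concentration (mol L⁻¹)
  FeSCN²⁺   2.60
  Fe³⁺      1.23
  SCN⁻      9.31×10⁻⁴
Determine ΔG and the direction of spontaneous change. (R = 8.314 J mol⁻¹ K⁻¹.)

ΔG = 3.35 kJ/mol; the forward reaction is non-spontaneous

Qc = [FeSCN²⁺] / ([Fe³⁺]·[SCN⁻]) = (2.60) / ((1.23)·(9.31×10⁻⁴)) = 2270
ΔG = RT ln(Qc/Kc) = (8.314 J mol⁻¹ K⁻¹)(323 K) × ln(2270/652)
   = (2.685 kJ/mol)(1.247) = 3.35 kJ/mol
ΔG > 0, so the forward reaction is non-spontaneous (proceeds in reverse).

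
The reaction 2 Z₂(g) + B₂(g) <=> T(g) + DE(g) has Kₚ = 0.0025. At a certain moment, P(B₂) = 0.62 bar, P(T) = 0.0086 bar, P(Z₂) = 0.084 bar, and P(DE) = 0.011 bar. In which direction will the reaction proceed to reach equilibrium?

toward reactants

Qₚ = P(T)·P(DE) / (P(Z₂)²·P(B₂)) = (0.0086)·(0.011) / ((0.084)²·(0.62)) = 0.022
Qₚ = 0.022 > Kₚ = 0.0025, so the reverse reaction proceeds.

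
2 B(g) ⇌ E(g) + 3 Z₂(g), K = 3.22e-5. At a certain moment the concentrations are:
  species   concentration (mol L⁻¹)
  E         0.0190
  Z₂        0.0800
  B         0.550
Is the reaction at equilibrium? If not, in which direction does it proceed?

Q = [E]·[Z₂]³ / [B]² = (0.0190)·(0.0800)³ / (0.550)² = 3.22e-5
Q = 3.22e-5 = K, so the system is already at equilibrium.

at equilibrium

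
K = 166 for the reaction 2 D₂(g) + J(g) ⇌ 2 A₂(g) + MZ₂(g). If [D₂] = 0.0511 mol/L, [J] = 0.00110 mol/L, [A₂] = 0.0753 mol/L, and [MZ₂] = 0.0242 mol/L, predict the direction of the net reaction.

Q = [A₂]²·[MZ₂] / ([D₂]²·[J]) = (0.0753)²·(0.0242) / ((0.0511)²·(0.00110)) = 47.8
Q = 47.8 < K = 166, so the forward reaction proceeds.

forward (toward products)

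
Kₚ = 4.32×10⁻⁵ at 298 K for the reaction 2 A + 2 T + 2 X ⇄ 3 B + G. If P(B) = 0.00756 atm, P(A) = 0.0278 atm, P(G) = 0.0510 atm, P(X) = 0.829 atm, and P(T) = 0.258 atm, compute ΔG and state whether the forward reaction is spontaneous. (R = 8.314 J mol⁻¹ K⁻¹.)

ΔG = 6.61 kJ/mol; the forward reaction is non-spontaneous

Qₚ = P(B)³·P(G) / (P(A)²·P(T)²·P(X)²) = (0.00756)³·(0.0510) / ((0.0278)²·(0.258)²·(0.829)²) = 6.23×10⁻⁴
ΔG = RT ln(Qₚ/Kₚ) = (8.314 J mol⁻¹ K⁻¹)(298 K) × ln(6.23×10⁻⁴/4.32×10⁻⁵)
   = (2.478 kJ/mol)(2.669) = 6.61 kJ/mol
ΔG > 0, so the forward reaction is non-spontaneous (proceeds in reverse).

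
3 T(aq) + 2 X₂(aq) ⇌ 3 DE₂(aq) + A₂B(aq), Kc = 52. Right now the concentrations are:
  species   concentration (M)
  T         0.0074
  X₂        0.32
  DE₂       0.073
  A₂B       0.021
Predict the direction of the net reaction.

reverse (toward reactants)

Qc = [DE₂]³·[A₂B] / ([T]³·[X₂]²) = (0.073)³·(0.021) / ((0.0074)³·(0.32)²) = 200
Qc = 200 > Kc = 52, so the reverse reaction proceeds.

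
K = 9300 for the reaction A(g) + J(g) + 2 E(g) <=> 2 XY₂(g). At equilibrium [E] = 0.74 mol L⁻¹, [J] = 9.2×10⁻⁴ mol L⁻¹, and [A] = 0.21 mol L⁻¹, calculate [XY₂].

[XY₂] = 0.99 mol L⁻¹

At equilibrium, K = [XY₂]² / ([A]·[J]·[E]²) = 9300.
([XY₂])² / ((0.21)·(9.2×10⁻⁴)·(0.74)²) = 9300
[XY₂]² = 0.984 ⇒ [XY₂] = 0.99 mol L⁻¹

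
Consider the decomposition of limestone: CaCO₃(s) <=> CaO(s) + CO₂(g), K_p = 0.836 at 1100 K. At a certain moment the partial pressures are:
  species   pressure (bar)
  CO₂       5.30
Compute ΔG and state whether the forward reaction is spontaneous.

ΔG = 16.9 kJ/mol; the forward reaction is non-spontaneous

(CaCO₃, CaO are pure solids — omitted from Q_p.)
Q_p = P(CO₂) = 5.30
ΔG = RT ln(Q_p/K_p) = (8.314 J mol⁻¹ K⁻¹)(1100 K) × ln(5.30/0.836)
   = (9.145 kJ/mol)(1.847) = 16.9 kJ/mol
ΔG > 0, so the forward reaction is non-spontaneous (proceeds in reverse).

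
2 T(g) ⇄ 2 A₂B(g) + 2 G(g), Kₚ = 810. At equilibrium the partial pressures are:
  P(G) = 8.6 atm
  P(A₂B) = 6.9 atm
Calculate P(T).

P(T) = 2.1 atm

At equilibrium, Kₚ = P(A₂B)²·P(G)² / P(T)² = 810.
(6.9)²·(8.6)² / (P(T))² = 810
P(T)² = 4.35 ⇒ P(T) = 2.1 atm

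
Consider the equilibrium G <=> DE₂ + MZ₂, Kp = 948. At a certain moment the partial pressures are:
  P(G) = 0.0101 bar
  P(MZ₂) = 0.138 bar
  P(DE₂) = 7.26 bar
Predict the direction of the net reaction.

Qp = P(DE₂)·P(MZ₂) / P(G) = (7.26)·(0.138) / (0.0101) = 99.2
Qp = 99.2 < Kp = 948, so the forward reaction proceeds.

to the right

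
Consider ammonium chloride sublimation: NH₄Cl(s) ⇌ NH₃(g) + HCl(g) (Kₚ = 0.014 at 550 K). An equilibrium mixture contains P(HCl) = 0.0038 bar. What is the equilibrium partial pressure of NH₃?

P(NH₃) = 3.7 bar

(NH₄Cl is a pure solid — omitted from Kₚ.)
At equilibrium, Kₚ = P(NH₃)·P(HCl) = 0.014.
(P(NH₃))·(0.0038) = 0.014
P(NH₃) = 3.68 = 3.7 bar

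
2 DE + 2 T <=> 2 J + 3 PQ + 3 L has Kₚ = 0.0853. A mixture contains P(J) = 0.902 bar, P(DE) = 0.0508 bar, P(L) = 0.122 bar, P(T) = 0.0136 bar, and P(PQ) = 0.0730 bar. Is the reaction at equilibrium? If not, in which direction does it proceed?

to the left

Qₚ = P(J)²·P(PQ)³·P(L)³ / (P(DE)²·P(T)²) = (0.902)²·(0.0730)³·(0.122)³ / ((0.0508)²·(0.0136)²) = 1.20
Qₚ = 1.20 > Kₚ = 0.0853, so the reverse reaction proceeds.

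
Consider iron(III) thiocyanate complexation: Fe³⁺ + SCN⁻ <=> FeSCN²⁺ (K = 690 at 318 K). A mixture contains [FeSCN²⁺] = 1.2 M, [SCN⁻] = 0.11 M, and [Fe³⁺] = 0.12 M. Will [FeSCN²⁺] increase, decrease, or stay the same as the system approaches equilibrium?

increase

Q = [FeSCN²⁺] / ([Fe³⁺]·[SCN⁻]) = (1.2) / ((0.12)·(0.11)) = 91
Q = 91 < K = 690: net forward reaction.
FeSCN²⁺ is a product, so it increases.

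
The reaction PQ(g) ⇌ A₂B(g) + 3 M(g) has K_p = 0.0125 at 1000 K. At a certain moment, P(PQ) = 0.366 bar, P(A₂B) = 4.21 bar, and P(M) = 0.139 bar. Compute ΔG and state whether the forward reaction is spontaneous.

Q_p = P(A₂B)·P(M)³ / P(PQ) = (4.21)·(0.139)³ / (0.366) = 0.0309
ΔG = RT ln(Q_p/K_p) = (8.314 J mol⁻¹ K⁻¹)(1000 K) × ln(0.0309/0.0125)
   = (8.314 kJ/mol)(0.9050) = 7.52 kJ/mol
ΔG > 0, so the forward reaction is non-spontaneous (proceeds in reverse).

ΔG = 7.52 kJ/mol; the forward reaction is non-spontaneous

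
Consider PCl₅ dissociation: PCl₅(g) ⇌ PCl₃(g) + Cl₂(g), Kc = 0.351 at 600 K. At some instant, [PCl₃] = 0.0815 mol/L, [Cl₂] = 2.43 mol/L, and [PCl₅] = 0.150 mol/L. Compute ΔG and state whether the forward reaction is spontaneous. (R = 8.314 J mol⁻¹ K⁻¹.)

ΔG = 6.61 kJ/mol; the forward reaction is non-spontaneous

Qc = [PCl₃]·[Cl₂] / [PCl₅] = (0.0815)·(2.43) / (0.150) = 1.32
ΔG = RT ln(Qc/Kc) = (8.314 J mol⁻¹ K⁻¹)(600 K) × ln(1.32/0.351)
   = (4.988 kJ/mol)(1.325) = 6.61 kJ/mol
ΔG > 0, so the forward reaction is non-spontaneous (proceeds in reverse).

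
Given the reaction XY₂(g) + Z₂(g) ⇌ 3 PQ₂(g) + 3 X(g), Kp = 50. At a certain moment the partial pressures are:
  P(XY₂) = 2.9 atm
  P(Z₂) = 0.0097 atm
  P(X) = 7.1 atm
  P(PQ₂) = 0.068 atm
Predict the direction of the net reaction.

toward products

Qp = P(PQ₂)³·P(X)³ / (P(XY₂)·P(Z₂)) = (0.068)³·(7.1)³ / ((2.9)·(0.0097)) = 4.0
Qp = 4.0 < Kp = 50, so the forward reaction proceeds.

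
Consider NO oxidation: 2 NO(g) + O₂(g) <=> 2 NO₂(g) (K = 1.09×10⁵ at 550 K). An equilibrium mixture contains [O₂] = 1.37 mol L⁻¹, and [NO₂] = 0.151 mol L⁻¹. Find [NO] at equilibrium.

At equilibrium, K = [NO₂]² / ([NO]²·[O₂]) = 1.09×10⁵.
(0.151)² / (([NO])²·(1.37)) = 1.09×10⁵
[NO]² = 1.53×10⁻⁷ ⇒ [NO] = 3.91×10⁻⁴ mol L⁻¹

[NO] = 3.91×10⁻⁴ mol L⁻¹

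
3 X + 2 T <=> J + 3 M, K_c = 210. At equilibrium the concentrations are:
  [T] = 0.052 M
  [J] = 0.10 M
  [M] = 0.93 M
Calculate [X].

[X] = 0.52 M

At equilibrium, K_c = [J]·[M]³ / ([X]³·[T]²) = 210.
(0.10)·(0.93)³ / (([X])³·(0.052)²) = 210
[X]³ = 0.142 ⇒ [X] = 0.52 M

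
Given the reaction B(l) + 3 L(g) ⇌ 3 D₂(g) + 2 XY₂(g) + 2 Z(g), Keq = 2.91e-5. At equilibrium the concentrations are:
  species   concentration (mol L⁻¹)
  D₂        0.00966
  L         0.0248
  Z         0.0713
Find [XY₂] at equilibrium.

[XY₂] = 0.311 mol L⁻¹

(B is a pure liquid — omitted from Keq.)
At equilibrium, Keq = [D₂]³·[XY₂]²·[Z]² / [L]³ = 2.91e-5.
(0.00966)³·([XY₂])²·(0.0713)² / (0.0248)³ = 2.91e-5
[XY₂]² = 0.0969 ⇒ [XY₂] = 0.311 mol L⁻¹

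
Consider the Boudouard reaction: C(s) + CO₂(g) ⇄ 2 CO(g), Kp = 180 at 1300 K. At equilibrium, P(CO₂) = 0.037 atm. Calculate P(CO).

(C is a pure solid — omitted from Kp.)
At equilibrium, Kp = P(CO)² / P(CO₂) = 180.
(P(CO))² / (0.037) = 180
P(CO)² = 6.66 ⇒ P(CO) = 2.6 atm

P(CO) = 2.6 atm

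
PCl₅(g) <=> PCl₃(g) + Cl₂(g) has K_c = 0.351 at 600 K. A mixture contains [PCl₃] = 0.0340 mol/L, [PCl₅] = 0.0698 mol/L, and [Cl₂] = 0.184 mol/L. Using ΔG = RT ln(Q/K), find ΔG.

ΔG = -6.81 kJ/mol

Q_c = [PCl₃]·[Cl₂] / [PCl₅] = (0.0340)·(0.184) / (0.0698) = 0.0896
ΔG = RT ln(Q_c/K_c) = (8.314 J mol⁻¹ K⁻¹)(600 K) × ln(0.0896/0.351)
   = (4.988 kJ/mol)(-1.365) = -6.81 kJ/mol
ΔG < 0, so the forward reaction is spontaneous (proceeds forward).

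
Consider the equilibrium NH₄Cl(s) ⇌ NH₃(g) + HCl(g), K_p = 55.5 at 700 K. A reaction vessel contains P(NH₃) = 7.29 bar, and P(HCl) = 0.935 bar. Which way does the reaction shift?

(NH₄Cl is a pure solid — omitted from Q_p.)
Q_p = P(NH₃)·P(HCl) = (7.29)·(0.935) = 6.82
Q_p = 6.82 < K_p = 55.5, so the forward reaction proceeds.

to the right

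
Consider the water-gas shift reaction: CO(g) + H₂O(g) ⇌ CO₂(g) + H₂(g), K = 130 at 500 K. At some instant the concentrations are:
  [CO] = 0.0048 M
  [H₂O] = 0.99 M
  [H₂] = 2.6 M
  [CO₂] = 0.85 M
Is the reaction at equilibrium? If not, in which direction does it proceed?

reverse (toward reactants)

Q = [CO₂]·[H₂] / ([CO]·[H₂O]) = (0.85)·(2.6) / ((0.0048)·(0.99)) = 470
Q = 470 > K = 130, so the reverse reaction proceeds.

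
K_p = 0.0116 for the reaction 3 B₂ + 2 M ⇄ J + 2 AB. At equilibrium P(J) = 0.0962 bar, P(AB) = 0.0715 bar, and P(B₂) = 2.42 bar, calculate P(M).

P(M) = 0.0547 bar

At equilibrium, K_p = P(J)·P(AB)² / (P(B₂)³·P(M)²) = 0.0116.
(0.0962)·(0.0715)² / ((2.42)³·(P(M))²) = 0.0116
P(M)² = 0.00299 ⇒ P(M) = 0.0547 bar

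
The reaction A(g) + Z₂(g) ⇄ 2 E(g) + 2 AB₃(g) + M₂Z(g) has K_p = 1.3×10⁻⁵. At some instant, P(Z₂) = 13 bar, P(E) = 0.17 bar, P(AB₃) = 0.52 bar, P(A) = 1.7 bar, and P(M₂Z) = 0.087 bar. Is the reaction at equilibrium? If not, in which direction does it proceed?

Q_p = P(E)²·P(AB₃)²·P(M₂Z) / (P(A)·P(Z₂)) = (0.17)²·(0.52)²·(0.087) / ((1.7)·(13)) = 3.1×10⁻⁵
Q_p = 3.1×10⁻⁵ > K_p = 1.3×10⁻⁵, so the reverse reaction proceeds.

reverse (toward reactants)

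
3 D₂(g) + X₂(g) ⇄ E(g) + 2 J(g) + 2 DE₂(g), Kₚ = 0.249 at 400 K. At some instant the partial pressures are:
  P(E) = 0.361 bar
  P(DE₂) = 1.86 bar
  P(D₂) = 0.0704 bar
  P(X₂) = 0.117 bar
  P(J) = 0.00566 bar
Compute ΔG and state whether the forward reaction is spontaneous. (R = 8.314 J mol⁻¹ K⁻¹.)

ΔG = 4.56 kJ/mol; the forward reaction is non-spontaneous

Qₚ = P(E)·P(J)²·P(DE₂)² / (P(D₂)³·P(X₂)) = (0.361)·(0.00566)²·(1.86)² / ((0.0704)³·(0.117)) = 0.980
ΔG = RT ln(Qₚ/Kₚ) = (8.314 J mol⁻¹ K⁻¹)(400 K) × ln(0.980/0.249)
   = (3.326 kJ/mol)(1.370) = 4.56 kJ/mol
ΔG > 0, so the forward reaction is non-spontaneous (proceeds in reverse).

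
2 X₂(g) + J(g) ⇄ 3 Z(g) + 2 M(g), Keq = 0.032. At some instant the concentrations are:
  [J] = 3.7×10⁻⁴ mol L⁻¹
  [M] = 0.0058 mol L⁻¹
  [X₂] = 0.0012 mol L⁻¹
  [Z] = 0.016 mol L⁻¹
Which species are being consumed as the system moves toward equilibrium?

Z, M (products)

Q = [Z]³·[M]² / ([X₂]²·[J]) = (0.016)³·(0.0058)² / ((0.0012)²·(3.7×10⁻⁴)) = 0.26
Q = 0.26 > Keq = 0.032: net reverse reaction.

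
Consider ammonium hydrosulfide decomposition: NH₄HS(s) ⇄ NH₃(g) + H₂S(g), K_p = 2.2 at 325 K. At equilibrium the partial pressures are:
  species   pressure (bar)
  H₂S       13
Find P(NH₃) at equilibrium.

(NH₄HS is a pure solid — omitted from K_p.)
At equilibrium, K_p = P(NH₃)·P(H₂S) = 2.2.
(P(NH₃))·(13) = 2.2
P(NH₃) = 0.169 = 0.17 bar

P(NH₃) = 0.17 bar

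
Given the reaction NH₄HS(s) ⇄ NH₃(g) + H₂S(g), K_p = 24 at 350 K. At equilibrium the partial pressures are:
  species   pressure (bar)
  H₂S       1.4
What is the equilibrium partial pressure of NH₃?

P(NH₃) = 17 bar

(NH₄HS is a pure solid — omitted from K_p.)
At equilibrium, K_p = P(NH₃)·P(H₂S) = 24.
(P(NH₃))·(1.4) = 24
P(NH₃) = 17.1 = 17 bar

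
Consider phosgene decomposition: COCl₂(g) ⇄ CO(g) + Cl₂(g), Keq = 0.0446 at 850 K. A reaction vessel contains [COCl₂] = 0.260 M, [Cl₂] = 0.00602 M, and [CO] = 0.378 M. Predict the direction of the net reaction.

toward products

Q = [CO]·[Cl₂] / [COCl₂] = (0.378)·(0.00602) / (0.260) = 0.00875
Q = 0.00875 < Keq = 0.0446, so the forward reaction proceeds.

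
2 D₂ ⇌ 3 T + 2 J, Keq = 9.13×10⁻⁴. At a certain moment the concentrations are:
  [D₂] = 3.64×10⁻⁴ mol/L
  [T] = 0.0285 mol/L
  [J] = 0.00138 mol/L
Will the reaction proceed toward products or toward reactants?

in the forward direction

Q = [T]³·[J]² / [D₂]² = (0.0285)³·(0.00138)² / (3.64×10⁻⁴)² = 3.33×10⁻⁴
Q = 3.33×10⁻⁴ < Keq = 9.13×10⁻⁴, so the forward reaction proceeds.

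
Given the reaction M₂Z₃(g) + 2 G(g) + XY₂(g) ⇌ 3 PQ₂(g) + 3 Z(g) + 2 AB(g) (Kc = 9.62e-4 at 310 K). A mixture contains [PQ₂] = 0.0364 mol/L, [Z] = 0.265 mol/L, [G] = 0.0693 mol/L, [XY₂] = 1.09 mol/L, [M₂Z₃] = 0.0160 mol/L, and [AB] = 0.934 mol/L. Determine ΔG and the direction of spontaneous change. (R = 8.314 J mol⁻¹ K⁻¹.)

ΔG = 5.86 kJ/mol; the forward reaction is non-spontaneous

Qc = [PQ₂]³·[Z]³·[AB]² / ([M₂Z₃]·[G]²·[XY₂]) = (0.0364)³·(0.265)³·(0.934)² / ((0.0160)·(0.0693)²·(1.09)) = 0.00935
ΔG = RT ln(Qc/Kc) = (8.314 J mol⁻¹ K⁻¹)(310 K) × ln(0.00935/9.62e-4)
   = (2.577 kJ/mol)(2.274) = 5.86 kJ/mol
ΔG > 0, so the forward reaction is non-spontaneous (proceeds in reverse).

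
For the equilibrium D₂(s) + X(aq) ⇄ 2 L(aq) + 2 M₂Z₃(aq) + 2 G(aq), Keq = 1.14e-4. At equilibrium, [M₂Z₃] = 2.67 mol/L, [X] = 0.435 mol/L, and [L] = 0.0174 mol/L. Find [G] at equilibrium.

[G] = 0.152 mol/L

(D₂ is a pure solid — omitted from Keq.)
At equilibrium, Keq = [L]²·[M₂Z₃]²·[G]² / [X] = 1.14e-4.
(0.0174)²·(2.67)²·([G])² / (0.435) = 1.14e-4
[G]² = 0.0230 ⇒ [G] = 0.152 mol/L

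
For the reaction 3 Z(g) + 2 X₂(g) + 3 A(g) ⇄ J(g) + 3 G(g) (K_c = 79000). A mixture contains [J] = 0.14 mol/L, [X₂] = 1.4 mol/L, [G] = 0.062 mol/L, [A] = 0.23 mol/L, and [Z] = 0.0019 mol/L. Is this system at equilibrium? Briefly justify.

Q_c = [J]·[G]³ / ([Z]³·[X₂]²·[A]³) = (0.14)·(0.062)³ / ((0.0019)³·(1.4)²·(0.23)³) = 2.0e5
Q_c = 2.0e5 > K_c = 79000: net reverse reaction.

no; Q > K, reaction proceeds in reverse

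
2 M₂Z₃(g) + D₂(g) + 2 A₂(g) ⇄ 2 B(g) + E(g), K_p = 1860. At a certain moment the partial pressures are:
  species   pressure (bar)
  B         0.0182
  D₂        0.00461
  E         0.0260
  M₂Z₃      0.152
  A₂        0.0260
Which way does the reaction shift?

Q_p = P(B)²·P(E) / (P(M₂Z₃)²·P(D₂)·P(A₂)²) = (0.0182)²·(0.0260) / ((0.152)²·(0.00461)·(0.0260)²) = 120
Q_p = 120 < K_p = 1860, so the forward reaction proceeds.

to the right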